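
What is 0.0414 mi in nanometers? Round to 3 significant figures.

6.66e+10 nanometers

1 mi = 1.60934e+12 nanometers.
0.0414 × 1.60934e+12 ≈ 6.66e+10 nm.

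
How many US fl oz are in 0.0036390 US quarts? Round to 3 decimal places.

1 US quart = 32.0000 US fluid ounces.
0.0036390 × 32.0000 ≈ 0.116 US fl oz.

0.116 US fl oz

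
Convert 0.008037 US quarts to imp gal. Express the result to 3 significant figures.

0.00167 imperial gallons

1 US quart = 0.208169 imp gal.
0.008037 × 0.208169 ≈ 0.00167 imp gal.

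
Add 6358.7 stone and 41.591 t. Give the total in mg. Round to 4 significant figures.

8.197e+10 mg

6358.7 st = 4.03796e+10 mg and 41.591 t = 4.15910e+10 mg.
4.03796e+10 + 4.15910e+10 ≈ 8.197e+10 mg.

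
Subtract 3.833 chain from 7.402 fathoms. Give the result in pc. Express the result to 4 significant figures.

-2.060 × 10^-15 pc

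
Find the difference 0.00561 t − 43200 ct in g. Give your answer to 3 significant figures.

0.00561 t = 5610.00 g and 43200 ct = 8640.00 g.
5610.00 − 8640.00 ≈ -3030 g.

-3030 g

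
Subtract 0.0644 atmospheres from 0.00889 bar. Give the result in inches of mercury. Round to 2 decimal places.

-1.66 inHg

0.00889 bar = 0.262522 inHg and 0.0644 atm = 1.92693 inHg.
0.262522 − 1.92693 ≈ -1.66 inHg.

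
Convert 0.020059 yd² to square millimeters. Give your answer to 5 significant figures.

16772 square millimeters

1 yd² = 836127 square millimeters.
0.020059 × 836127 ≈ 16772 mm².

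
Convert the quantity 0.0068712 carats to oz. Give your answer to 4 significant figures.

1 carat = 0.00705479 ounces.
Then 0.0068712 × 0.00705479 ≈ 4.847e-5 oz.

4.847e-5 ounces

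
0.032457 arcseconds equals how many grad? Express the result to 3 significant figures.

1 arcsec = 0.000308642 gradians.
0.032457 × 0.000308642 ≈ 1.00e-5 grad.

1.00e-5 grad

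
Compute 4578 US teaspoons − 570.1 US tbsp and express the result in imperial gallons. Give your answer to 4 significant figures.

4578 US tsp = 4.96352 imp gal and 570.1 US tbsp = 1.85433 imp gal.
4.96352 − 1.85433 ≈ 3.109 imp gal.

3.109 imp gal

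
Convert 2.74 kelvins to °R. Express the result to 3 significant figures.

4.93 °R

°R = K × 9/5.
Applying the formula gives 4.93 °R.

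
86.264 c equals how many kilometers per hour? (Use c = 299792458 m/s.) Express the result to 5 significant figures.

9.3101 × 10^10 kilometers per hour

1 speed of light = 1.079253 × 10^9 km/h.
So 86.264 × 1.079253 × 10^9 ≈ 9.3101 × 10^10 km/h.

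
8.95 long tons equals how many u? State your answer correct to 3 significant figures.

5.48 × 10^30 u

1 long ton = 6.11878 × 10^29 u.
Thus 8.95 × 6.11878 × 10^29 ≈ 5.48 × 10^30 u.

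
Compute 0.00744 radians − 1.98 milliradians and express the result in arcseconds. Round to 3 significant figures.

1130 arcseconds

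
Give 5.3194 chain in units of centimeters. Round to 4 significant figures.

1 chain = 2011.68 centimeters.
5.3194 × 2011.68 ≈ 10700 cm.

10700 cm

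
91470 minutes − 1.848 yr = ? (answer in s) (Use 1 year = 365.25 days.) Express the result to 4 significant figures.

91470 min = 5.48820e+6 s and 1.848 yr = 5.83184e+7 s.
5.48820e+6 − 5.83184e+7 ≈ -5.283e+7 s.

-5.283e+7 s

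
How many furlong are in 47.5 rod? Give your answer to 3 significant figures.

1.19 furlongs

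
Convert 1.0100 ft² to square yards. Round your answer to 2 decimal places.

0.11 square yards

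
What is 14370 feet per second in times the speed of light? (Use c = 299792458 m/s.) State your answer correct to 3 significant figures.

1 ft/s = 1.01670 × 10^-9 times the speed of light.
Then 14370 × 1.01670 × 10^-9 ≈ 1.46 × 10^-5 c.

1.46 × 10^-5 c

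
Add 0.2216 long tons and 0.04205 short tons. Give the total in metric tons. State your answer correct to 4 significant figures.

0.2216 long ton = 0.225156 t and 0.04205 short ton = 0.0381471 t.
0.225156 + 0.0381471 ≈ 0.2633 t.

0.2633 metric tons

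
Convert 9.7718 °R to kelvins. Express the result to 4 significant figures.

5.429 kelvins

°R = K × 9/5.
Applying the formula gives 5.429 K.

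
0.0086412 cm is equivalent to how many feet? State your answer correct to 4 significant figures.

0.0002835 ft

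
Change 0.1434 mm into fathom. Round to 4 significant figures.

7.841e-5 fathom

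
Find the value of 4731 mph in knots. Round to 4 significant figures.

4111 kn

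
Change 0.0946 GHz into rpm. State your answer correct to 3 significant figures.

5.68e+9 revolutions per minute

1 GHz = 6.00000e+10 rpm.
So 0.0946 × 6.00000e+10 ≈ 5.68e+9 rpm.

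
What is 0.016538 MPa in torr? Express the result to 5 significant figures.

124.05 torr

1 megapascal = 7500.62 torr.
Thus 0.016538 × 7500.62 ≈ 124.05 torr.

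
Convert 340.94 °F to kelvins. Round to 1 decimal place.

K = (°F + 459.67) × 5/9.
Applying the formula gives 444.8 K.

444.8 K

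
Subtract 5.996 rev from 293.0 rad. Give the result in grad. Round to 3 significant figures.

16300 grad

293.0 rad = 18653.0 grad and 5.996 rev = 2398.40 grad.
18653.0 − 2398.40 ≈ 16300 grad.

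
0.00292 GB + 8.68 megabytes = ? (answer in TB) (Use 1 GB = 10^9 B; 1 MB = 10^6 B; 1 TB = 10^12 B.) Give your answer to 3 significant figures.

0.00292 GB = 2.92000 × 10^-6 TB and 8.68 MB = 8.68000 × 10^-6 TB.
2.92000 × 10^-6 + 8.68000 × 10^-6 ≈ 1.16 × 10^-5 TB.

1.16 × 10^-5 TB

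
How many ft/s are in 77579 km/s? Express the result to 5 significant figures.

1 kilometer per second = 3280.84 ft/s.
Thus 77579 × 3280.84 ≈ 2.5452 × 10^8 ft/s.

2.5452 × 10^8 ft/s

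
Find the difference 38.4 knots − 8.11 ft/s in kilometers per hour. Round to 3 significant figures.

38.4 kn = 71.1168 km/h and 8.11 ft/s = 8.89894 km/h.
71.1168 − 8.89894 ≈ 62.2 km/h.

62.2 kilometers per hour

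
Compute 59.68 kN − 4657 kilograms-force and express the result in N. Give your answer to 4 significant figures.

14010 newtons

59.68 kN = 59680.0 N and 4657 kgf = 45669.6 N.
59680.0 − 45669.6 ≈ 14010 N.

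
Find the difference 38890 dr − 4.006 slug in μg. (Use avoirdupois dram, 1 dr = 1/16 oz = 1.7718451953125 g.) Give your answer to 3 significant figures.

38890 dr = 6.89071 × 10^10 μg and 4.006 slug = 5.84632 × 10^10 μg.
6.89071 × 10^10 − 5.84632 × 10^10 ≈ 1.04 × 10^10 μg.

1.04 × 10^10 μg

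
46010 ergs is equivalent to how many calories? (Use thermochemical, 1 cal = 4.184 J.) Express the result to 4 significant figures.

0.001100 cal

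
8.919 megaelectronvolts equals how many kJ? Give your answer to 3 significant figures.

1 megaelectronvolt = 1.60218e-16 kilojoules.
So 8.919 × 1.60218e-16 ≈ 1.43e-15 kJ.

1.43e-15 kilojoules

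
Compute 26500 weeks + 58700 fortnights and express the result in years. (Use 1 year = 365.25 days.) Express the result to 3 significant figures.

26500 wk = 507.871 yr and 58700 fortnight = 2249.97 yr.
507.871 + 2249.97 ≈ 2760 yr.

2760 yr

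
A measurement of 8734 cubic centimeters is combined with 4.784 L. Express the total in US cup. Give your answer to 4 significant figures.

8734 cm³ = 36.9165 US cup and 4.784 L = 20.2208 US cup.
36.9165 + 20.2208 ≈ 57.14 US cup.

57.14 US cups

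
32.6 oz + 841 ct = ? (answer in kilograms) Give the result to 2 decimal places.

1.09 kilograms

32.6 oz = 0.924194 kg and 841 ct = 0.168200 kg.
0.924194 + 0.168200 ≈ 1.09 kg.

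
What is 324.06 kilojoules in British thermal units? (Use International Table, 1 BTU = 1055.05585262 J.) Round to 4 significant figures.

307.1 British thermal units

1 kJ = 0.947817 British thermal units.
Thus 324.06 × 0.947817 ≈ 307.1 BTU.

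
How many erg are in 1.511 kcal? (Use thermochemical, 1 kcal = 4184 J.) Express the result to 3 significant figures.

6.32 × 10^10 erg

1 kcal = 4.18400 × 10^10 erg.
1.511 × 4.18400 × 10^10 ≈ 6.32 × 10^10 erg.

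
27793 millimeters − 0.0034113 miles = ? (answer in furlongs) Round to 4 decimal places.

0.1109 furlong

27793 mm = 0.138158 furlong and 0.0034113 mi = 0.0272904 furlong.
0.138158 − 0.0272904 ≈ 0.1109 furlong.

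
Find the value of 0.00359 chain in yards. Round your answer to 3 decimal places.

0.079 yards

1 chain = 22.0000 yards.
Thus 0.00359 × 22.0000 ≈ 0.079 yd.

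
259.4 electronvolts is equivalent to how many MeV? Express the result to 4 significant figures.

1 electronvolt = 1.00000 × 10^-6 MeV.
Thus 259.4 × 1.00000 × 10^-6 ≈ 0.0002594 MeV.

0.0002594 MeV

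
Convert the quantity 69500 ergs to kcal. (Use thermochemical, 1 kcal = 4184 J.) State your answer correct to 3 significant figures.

1.66 × 10^-6 kcal

1 erg = 2.39006 × 10^-11 kilocalories.
Thus 69500 × 2.39006 × 10^-11 ≈ 1.66 × 10^-6 kcal.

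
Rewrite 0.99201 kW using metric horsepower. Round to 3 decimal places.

1 kilowatt = 1.35962 metric horsepower.
0.99201 × 1.35962 ≈ 1.349 PS.

1.349 PS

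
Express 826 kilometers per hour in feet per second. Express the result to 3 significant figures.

753 ft/s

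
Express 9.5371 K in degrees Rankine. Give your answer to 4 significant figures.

17.17 degrees Rankine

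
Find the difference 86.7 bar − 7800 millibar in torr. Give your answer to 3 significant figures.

59200 torr

86.7 bar = 65030.3 torr and 7800 mbar = 5850.48 torr.
65030.3 − 5850.48 ≈ 59200 torr.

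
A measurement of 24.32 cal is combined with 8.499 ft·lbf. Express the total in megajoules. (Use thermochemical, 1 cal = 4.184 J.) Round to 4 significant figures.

0.0001133 MJ

24.32 cal = 0.000101755 MJ and 8.499 ft·lbf = 1.15231e-5 MJ.
0.000101755 + 1.15231e-5 ≈ 0.0001133 MJ.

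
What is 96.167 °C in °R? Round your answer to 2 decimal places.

°R = (°C + 273.15) × 9/5.
Applying the formula gives 664.77 °R.

664.77 °R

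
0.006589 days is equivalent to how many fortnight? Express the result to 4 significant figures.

1 d = 0.0714286 fortnight.
Then 0.006589 × 0.0714286 ≈ 0.0004706 fortnight.

0.0004706 fortnight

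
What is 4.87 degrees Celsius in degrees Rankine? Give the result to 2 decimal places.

°R = (°C + 273.15) × 9/5.
Applying the formula gives 500.44 °R.

500.44 °R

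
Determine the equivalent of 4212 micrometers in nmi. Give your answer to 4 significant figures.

2.274 × 10^-6 nmi

1 micrometer = 5.39957 × 10^-10 nmi.
Then 4212 × 5.39957 × 10^-10 ≈ 2.274 × 10^-6 nmi.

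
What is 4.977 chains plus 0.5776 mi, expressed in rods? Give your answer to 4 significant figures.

4.977 chain = 19.9080 rod and 0.5776 mi = 184.832 rod.
19.9080 + 184.832 ≈ 204.7 rod.

204.7 rod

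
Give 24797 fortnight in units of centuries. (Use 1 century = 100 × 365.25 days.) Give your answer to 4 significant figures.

1 fortnight = 0.000383299 century.
Then 24797 × 0.000383299 ≈ 9.505 century.

9.505 century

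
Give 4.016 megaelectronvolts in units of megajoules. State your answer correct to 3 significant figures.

1 megaelectronvolt = 1.60218 × 10^-19 megajoules.
So 4.016 × 1.60218 × 10^-19 ≈ 6.43 × 10^-19 MJ.

6.43 × 10^-19 MJ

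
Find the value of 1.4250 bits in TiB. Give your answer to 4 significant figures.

1.620 × 10^-13 TiB

1 bit = 1.13687 × 10^-13 TiB.
So 1.4250 × 1.13687 × 10^-13 ≈ 1.620 × 10^-13 TiB.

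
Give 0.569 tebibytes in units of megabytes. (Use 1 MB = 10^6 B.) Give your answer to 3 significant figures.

626000 MB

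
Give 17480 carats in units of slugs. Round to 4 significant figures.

0.2396 slugs

1 carat = 1.37044e-5 slugs.
So 17480 × 1.37044e-5 ≈ 0.2396 slug.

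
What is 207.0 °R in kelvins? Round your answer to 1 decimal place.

115.0 kelvins

°R = K × 9/5.
Applying the formula gives 115.0 K.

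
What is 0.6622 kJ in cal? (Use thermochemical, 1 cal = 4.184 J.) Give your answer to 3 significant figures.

158 cal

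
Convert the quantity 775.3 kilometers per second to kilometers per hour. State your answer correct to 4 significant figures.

2.791 × 10^6 km/h

1 kilometer per second = 3600.00 kilometers per hour.
Then 775.3 × 3600.00 ≈ 2.791 × 10^6 km/h.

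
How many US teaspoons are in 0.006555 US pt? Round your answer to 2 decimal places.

0.63 US tsp

1 US pt = 96.0000 US tsp.
Then 0.006555 × 96.0000 ≈ 0.63 US tsp.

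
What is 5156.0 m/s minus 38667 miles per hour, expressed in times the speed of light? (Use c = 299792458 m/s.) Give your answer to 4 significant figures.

-4.046e-5 c

5156.0 m/s = 1.71986e-5 c and 38667 mph = 5.76589e-5 c.
1.71986e-5 − 5.76589e-5 ≈ -4.046e-5 c.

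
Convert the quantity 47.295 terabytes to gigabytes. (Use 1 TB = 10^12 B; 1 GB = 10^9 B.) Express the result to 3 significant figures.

47300 GB

1 terabyte = 1000.00 gigabytes.
47.295 × 1000.00 ≈ 47300 GB.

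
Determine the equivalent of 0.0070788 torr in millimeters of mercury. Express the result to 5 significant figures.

0.0070788 mmHg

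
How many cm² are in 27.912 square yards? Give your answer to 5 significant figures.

1 square yard = 8361.27 square centimeters.
So 27.912 × 8361.27 ≈ 233380 cm².

233380 square centimeters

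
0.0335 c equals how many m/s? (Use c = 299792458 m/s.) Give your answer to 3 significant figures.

1.00 × 10^7 meters per second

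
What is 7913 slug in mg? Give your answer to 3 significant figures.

1.15 × 10^11 milligrams

1 slug = 1.45939 × 10^7 milligrams.
7913 × 1.45939 × 10^7 ≈ 1.15 × 10^11 mg.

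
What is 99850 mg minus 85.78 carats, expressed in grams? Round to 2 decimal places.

99850 mg = 99.8500 g and 85.78 ct = 17.1560 g.
99.8500 − 17.1560 ≈ 82.69 g.

82.69 grams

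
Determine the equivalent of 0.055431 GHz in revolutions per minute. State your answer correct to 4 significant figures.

1 GHz = 6.00000 × 10^10 revolutions per minute.
0.055431 × 6.00000 × 10^10 ≈ 3.326 × 10^9 rpm.

3.326 × 10^9 rpm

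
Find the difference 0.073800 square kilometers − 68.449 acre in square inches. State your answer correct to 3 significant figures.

0.073800 km² = 1.14390e+8 in² and 68.449 acre = 4.29356e+8 in².
1.14390e+8 − 4.29356e+8 ≈ -3.15e+8 in².

-3.15e+8 in²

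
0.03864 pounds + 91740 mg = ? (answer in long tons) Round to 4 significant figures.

0.0001075 long ton

0.03864 lb = 1.72500e-5 long ton and 91740 mg = 9.02911e-5 long ton.
1.72500e-5 + 9.02911e-5 ≈ 0.0001075 long ton.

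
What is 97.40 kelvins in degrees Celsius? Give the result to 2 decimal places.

K = °C + 273.15.
Applying the formula gives -175.75 °C.

-175.75 degrees Celsius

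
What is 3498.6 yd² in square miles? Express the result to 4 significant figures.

0.001129 square miles

1 square yard = 3.22831 × 10^-7 mi².
Thus 3498.6 × 3.22831 × 10^-7 ≈ 0.001129 mi².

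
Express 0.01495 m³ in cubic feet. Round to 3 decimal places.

0.528 ft³

1 cubic meter = 35.3147 ft³.
Thus 0.01495 × 35.3147 ≈ 0.528 ft³.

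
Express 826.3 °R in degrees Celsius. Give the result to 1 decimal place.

185.9 °C

°R = (°C + 273.15) × 9/5.
Applying the formula gives 185.9 °C.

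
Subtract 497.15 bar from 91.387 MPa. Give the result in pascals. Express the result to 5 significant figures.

4.1672 × 10^7 pascals

91.387 MPa = 9.13870 × 10^7 Pa and 497.15 bar = 4.97150 × 10^7 Pa.
9.13870 × 10^7 − 4.97150 × 10^7 ≈ 4.1672 × 10^7 Pa.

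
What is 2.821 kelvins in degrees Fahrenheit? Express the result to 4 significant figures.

-454.6 degrees Fahrenheit

K = (°F + 459.67) × 5/9.
Applying the formula gives -454.6 °F.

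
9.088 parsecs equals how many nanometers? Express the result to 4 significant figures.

1 parsec = 3.08568 × 10^25 nm.
9.088 × 3.08568 × 10^25 ≈ 2.804 × 10^26 nm.

2.804 × 10^26 nanometers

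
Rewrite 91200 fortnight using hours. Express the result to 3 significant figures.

1 fortnight = 336.000 h.
So 91200 × 336.000 ≈ 3.06e+7 h.

3.06e+7 hours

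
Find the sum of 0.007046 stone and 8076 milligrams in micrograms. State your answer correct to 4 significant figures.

0.007046 st = 4.47442e+7 μg and 8076 mg = 8.07600e+6 μg.
4.47442e+7 + 8.07600e+6 ≈ 5.282e+7 μg.

5.282e+7 μg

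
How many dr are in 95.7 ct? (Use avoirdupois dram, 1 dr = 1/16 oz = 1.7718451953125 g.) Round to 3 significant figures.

10.8 dr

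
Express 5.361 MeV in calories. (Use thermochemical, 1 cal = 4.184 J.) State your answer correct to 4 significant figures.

2.053e-13 cal

1 megaelectronvolt = 3.82929e-14 cal.
So 5.361 × 3.82929e-14 ≈ 2.053e-13 cal.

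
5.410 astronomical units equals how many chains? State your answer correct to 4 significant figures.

1 astronomical unit = 7.43646e+9 chain.
Thus 5.410 × 7.43646e+9 ≈ 4.023e+10 chain.

4.023e+10 chain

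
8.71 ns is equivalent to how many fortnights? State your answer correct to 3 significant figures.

1 ns = 8.26720 × 10^-16 fortnight.
Then 8.71 × 8.26720 × 10^-16 ≈ 7.20 × 10^-15 fortnight.

7.20 × 10^-15 fortnights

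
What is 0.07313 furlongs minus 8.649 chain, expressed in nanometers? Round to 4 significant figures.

0.07313 furlong = 1.47114 × 10^10 nm and 8.649 chain = 1.73990 × 10^11 nm.
1.47114 × 10^10 − 1.73990 × 10^11 ≈ -1.593 × 10^11 nm.

-1.593 × 10^11 nanometers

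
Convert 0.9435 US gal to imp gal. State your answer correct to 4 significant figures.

1 US gal = 0.832674 imperial gallons.
Thus 0.9435 × 0.832674 ≈ 0.7856 imp gal.

0.7856 imperial gallons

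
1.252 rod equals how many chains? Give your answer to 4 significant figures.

0.3130 chain

1 rod = 0.250000 chains.
Then 1.252 × 0.250000 ≈ 0.3130 chain.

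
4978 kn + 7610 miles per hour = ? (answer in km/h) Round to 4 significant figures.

4978 kn = 9219.26 km/h and 7610 mph = 12247.1 km/h.
9219.26 + 12247.1 ≈ 21470 km/h.

21470 kilometers per hour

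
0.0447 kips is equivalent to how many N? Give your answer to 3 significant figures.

1 kip = 4448.22 N.
Then 0.0447 × 4448.22 ≈ 199 N.

199 newtons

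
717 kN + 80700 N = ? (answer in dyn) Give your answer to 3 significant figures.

7.98e+10 dyn

717 kN = 7.17000e+10 dyn and 80700 N = 8.07000e+9 dyn.
7.17000e+10 + 8.07000e+9 ≈ 7.98e+10 dyn.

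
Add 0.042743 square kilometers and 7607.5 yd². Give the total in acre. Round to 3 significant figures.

0.042743 km² = 10.5620 acre and 7607.5 yd² = 1.57180 acre.
10.5620 + 1.57180 ≈ 12.1 acre.

12.1 acre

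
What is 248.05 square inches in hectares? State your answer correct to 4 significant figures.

1 square inch = 6.45160e-8 hectares.
So 248.05 × 6.45160e-8 ≈ 1.600e-5 ha.

1.600e-5 hectares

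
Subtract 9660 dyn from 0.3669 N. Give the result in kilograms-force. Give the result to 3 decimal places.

0.028 kgf

0.3669 N = 0.0374134 kgf and 9660 dyn = 0.00985046 kgf.
0.0374134 − 0.00985046 ≈ 0.028 kgf.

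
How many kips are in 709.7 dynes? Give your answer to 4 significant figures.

1.595 × 10^-6 kip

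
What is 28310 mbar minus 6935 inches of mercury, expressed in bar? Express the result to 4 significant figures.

28310 mbar = 28.3100 bar and 6935 inHg = 234.846 bar.
28.3100 − 234.846 ≈ -206.5 bar.

-206.5 bar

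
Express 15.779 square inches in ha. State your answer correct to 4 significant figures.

1.018e-6 ha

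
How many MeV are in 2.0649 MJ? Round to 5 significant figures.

1 MJ = 6.24151e+18 MeV.
Thus 2.0649 × 6.24151e+18 ≈ 1.2888e+19 MeV.

1.2888e+19 MeV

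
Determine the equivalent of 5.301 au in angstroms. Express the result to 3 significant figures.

7.93 × 10^21 angstroms

1 au = 1.49598 × 10^21 Å.
Then 5.301 × 1.49598 × 10^21 ≈ 7.93 × 10^21 Å.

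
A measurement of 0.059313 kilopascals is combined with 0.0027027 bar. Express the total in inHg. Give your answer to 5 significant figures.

0.059313 kPa = 0.0175151 inHg and 0.0027027 bar = 0.0798107 inHg.
0.0175151 + 0.0798107 ≈ 0.097326 inHg.

0.097326 inches of mercury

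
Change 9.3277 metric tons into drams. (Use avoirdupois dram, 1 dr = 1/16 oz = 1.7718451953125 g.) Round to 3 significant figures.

5.26 × 10^6 dr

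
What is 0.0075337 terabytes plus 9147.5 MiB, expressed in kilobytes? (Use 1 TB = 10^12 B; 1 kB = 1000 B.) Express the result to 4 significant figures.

1.713 × 10^7 kB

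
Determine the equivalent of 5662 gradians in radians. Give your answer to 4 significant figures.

88.94 rad

1 gradian = 0.0157080 radians.
Then 5662 × 0.0157080 ≈ 88.94 rad.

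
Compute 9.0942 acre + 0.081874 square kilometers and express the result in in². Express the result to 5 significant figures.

1.8395 × 10^8 square inches

9.0942 acre = 5.70446 × 10^7 in² and 0.081874 km² = 1.26905 × 10^8 in².
5.70446 × 10^7 + 1.26905 × 10^8 ≈ 1.8395 × 10^8 in².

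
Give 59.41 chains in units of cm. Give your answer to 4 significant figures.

119500 cm

1 chain = 2011.68 cm.
So 59.41 × 2011.68 ≈ 119500 cm.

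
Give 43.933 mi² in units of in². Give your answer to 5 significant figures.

1.7637e+11 in²

1 mi² = 4.01449e+9 in².
Thus 43.933 × 4.01449e+9 ≈ 1.7637e+11 in².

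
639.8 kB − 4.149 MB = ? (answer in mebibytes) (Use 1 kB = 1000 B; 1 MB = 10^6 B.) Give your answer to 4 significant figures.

-3.347 mebibytes

639.8 kB = 0.610161 MiB and 4.149 MB = 3.95679 MiB.
0.610161 − 3.95679 ≈ -3.347 MiB.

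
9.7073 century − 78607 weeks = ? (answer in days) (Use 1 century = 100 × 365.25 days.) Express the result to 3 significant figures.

9.7073 century = 354559 d and 78607 wk = 550249 d.
354559 − 550249 ≈ -196000 d.

-196000 days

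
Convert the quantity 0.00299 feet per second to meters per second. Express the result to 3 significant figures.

0.000911 m/s

1 foot per second = 0.304800 m/s.
So 0.00299 × 0.304800 ≈ 0.000911 m/s.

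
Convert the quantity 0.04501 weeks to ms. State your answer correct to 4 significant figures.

2.722 × 10^7 ms

1 wk = 6.04800 × 10^8 ms.
0.04501 × 6.04800 × 10^8 ≈ 2.722 × 10^7 ms.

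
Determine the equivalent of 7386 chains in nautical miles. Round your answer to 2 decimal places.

80.23 nautical miles

1 chain = 0.0108622 nautical miles.
So 7386 × 0.0108622 ≈ 80.23 nmi.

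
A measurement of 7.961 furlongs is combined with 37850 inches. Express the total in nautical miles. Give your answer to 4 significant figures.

1.384 nautical miles

7.961 furlong = 0.864740 nmi and 37850 in = 0.519109 nmi.
0.864740 + 0.519109 ≈ 1.384 nmi.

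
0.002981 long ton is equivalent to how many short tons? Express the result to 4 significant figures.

1 long ton = 1.12000 short tons.
So 0.002981 × 1.12000 ≈ 0.003339 short ton.

0.003339 short tons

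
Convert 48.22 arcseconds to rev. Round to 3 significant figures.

3.72 × 10^-5 rev

1 arcsecond = 7.71605 × 10^-7 rev.
Then 48.22 × 7.71605 × 10^-7 ≈ 3.72 × 10^-5 rev.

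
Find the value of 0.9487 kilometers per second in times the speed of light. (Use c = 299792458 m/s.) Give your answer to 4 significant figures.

1 kilometer per second = 3.33564 × 10^-6 c.
So 0.9487 × 3.33564 × 10^-6 ≈ 3.165 × 10^-6 c.

3.165 × 10^-6 c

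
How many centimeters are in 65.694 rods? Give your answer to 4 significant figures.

33040 cm

1 rod = 502.920 cm.
65.694 × 502.920 ≈ 33040 cm.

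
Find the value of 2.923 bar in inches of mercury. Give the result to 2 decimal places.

1 bar = 29.5300 inHg.
So 2.923 × 29.5300 ≈ 86.32 inHg.

86.32 inHg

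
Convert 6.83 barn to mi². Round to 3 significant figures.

2.64e-34 square miles

1 barn = 3.86102e-35 mi².
Thus 6.83 × 3.86102e-35 ≈ 2.64e-34 mi².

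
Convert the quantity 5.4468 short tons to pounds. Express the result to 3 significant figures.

10900 pounds

1 short ton = 2000.00 pounds.
Thus 5.4468 × 2000.00 ≈ 10900 lb.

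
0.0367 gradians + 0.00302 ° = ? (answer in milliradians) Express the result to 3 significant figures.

0.629 mrad

0.0367 grad = 0.576482 mrad and 0.00302 ° = 0.0527089 mrad.
0.576482 + 0.0527089 ≈ 0.629 mrad.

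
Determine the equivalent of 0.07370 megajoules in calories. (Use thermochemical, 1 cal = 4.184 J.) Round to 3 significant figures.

17600 cal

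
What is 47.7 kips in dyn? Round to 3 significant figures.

1 kip = 4.44822e+8 dyn.
47.7 × 4.44822e+8 ≈ 2.12e+10 dyn.

2.12e+10 dyn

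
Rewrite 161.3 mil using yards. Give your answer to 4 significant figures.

0.004481 yd

1 mil = 2.77778e-5 yd.
So 161.3 × 2.77778e-5 ≈ 0.004481 yd.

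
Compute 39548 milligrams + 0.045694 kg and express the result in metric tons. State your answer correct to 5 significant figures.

39548 mg = 3.95480e-5 t and 0.045694 kg = 4.56940e-5 t.
3.95480e-5 + 4.56940e-5 ≈ 8.5242e-5 t.

8.5242e-5 t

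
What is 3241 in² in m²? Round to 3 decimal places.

1 square inch = 0.000645160 square meters.
Thus 3241 × 0.000645160 ≈ 2.091 m².

2.091 square meters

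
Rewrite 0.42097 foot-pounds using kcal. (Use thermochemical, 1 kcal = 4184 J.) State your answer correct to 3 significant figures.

1 ft·lbf = 0.000324048 kilocalories.
So 0.42097 × 0.000324048 ≈ 0.000136 kcal.

0.000136 kcal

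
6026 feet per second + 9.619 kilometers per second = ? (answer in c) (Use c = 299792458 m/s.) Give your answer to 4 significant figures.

3.821e-5 c

6026 ft/s = 6.12665e-6 c and 9.619 km/s = 3.20855e-5 c.
6.12665e-6 + 3.20855e-5 ≈ 3.821e-5 c.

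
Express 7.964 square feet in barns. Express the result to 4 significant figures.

7.399e+27 barns

1 square foot = 9.29030e+26 barn.
Thus 7.964 × 9.29030e+26 ≈ 7.399e+27 barn.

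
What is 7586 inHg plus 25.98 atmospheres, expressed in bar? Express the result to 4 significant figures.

7586 inHg = 256.891 bar and 25.98 atm = 26.3242 bar.
256.891 + 26.3242 ≈ 283.2 bar.

283.2 bar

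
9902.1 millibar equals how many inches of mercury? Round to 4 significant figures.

1 millibar = 0.0295300 inches of mercury.
Then 9902.1 × 0.0295300 ≈ 292.4 inHg.

292.4 inHg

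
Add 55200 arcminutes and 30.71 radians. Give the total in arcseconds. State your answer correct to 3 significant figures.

9.65e+6 arcsec

55200 arcmin = 3.31200e+6 arcsec and 30.71 rad = 6.33439e+6 arcsec.
3.31200e+6 + 6.33439e+6 ≈ 9.65e+6 arcsec.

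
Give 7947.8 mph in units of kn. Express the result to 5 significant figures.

6906.4 knots

1 mile per hour = 0.868976 knots.
7947.8 × 0.868976 ≈ 6906.4 kn.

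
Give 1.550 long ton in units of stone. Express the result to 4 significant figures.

248.0 st

1 long ton = 160.000 stone.
Then 1.550 × 160.000 ≈ 248.0 st.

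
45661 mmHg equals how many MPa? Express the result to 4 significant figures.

1 mmHg = 0.000133322 MPa.
45661 × 0.000133322 ≈ 6.088 MPa.

6.088 MPa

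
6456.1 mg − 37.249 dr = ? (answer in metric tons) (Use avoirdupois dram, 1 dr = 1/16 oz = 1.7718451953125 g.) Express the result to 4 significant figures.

-5.954 × 10^-5 t

6456.1 mg = 6.45610 × 10^-6 t and 37.249 dr = 6.59995 × 10^-5 t.
6.45610 × 10^-6 − 6.59995 × 10^-5 ≈ -5.954 × 10^-5 t.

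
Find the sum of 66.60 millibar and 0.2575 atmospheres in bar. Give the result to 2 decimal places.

66.60 mbar = 0.0666000 bar and 0.2575 atm = 0.260912 bar.
0.0666000 + 0.260912 ≈ 0.33 bar.

0.33 bar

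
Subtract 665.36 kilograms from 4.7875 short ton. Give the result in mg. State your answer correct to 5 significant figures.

4.7875 short ton = 4.34315 × 10^9 mg and 665.36 kg = 6.65360 × 10^8 mg.
4.34315 × 10^9 − 6.65360 × 10^8 ≈ 3.6778 × 10^9 mg.

3.6778 × 10^9 mg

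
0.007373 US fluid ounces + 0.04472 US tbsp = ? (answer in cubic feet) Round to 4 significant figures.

0.007373 US fl oz = 7.70021 × 10^-6 ft³ and 0.04472 US tbsp = 2.33523 × 10^-5 ft³.
7.70021 × 10^-6 + 2.33523 × 10^-5 ≈ 3.105 × 10^-5 ft³.

3.105 × 10^-5 ft³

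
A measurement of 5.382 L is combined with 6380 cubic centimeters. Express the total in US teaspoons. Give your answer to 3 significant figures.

5.382 L = 1091.92 US tsp and 6380 cm³ = 1294.40 US tsp.
1091.92 + 1294.40 ≈ 2390 US tsp.

2390 US tsp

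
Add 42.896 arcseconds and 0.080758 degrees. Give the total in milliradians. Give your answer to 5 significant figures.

1.6175 milliradians

42.896 arcsec = 0.207966 mrad and 0.080758 ° = 1.40949 mrad.
0.207966 + 1.40949 ≈ 1.6175 mrad.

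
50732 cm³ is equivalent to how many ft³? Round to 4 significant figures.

1.792 cubic feet

1 cm³ = 3.53147 × 10^-5 cubic feet.
So 50732 × 3.53147 × 10^-5 ≈ 1.792 ft³.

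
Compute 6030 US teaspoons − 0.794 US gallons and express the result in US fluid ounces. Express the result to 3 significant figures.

903 US fl oz

6030 US tsp = 1005.00 US fl oz and 0.794 US gal = 101.632 US fl oz.
1005.00 − 101.632 ≈ 903 US fl oz.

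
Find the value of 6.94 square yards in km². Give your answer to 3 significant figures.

5.80e-6 km²

1 yd² = 8.36127e-7 square kilometers.
6.94 × 8.36127e-7 ≈ 5.80e-6 km².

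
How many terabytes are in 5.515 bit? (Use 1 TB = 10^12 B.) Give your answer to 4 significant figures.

1 bit = 1.25000 × 10^-13 terabytes.
Thus 5.515 × 1.25000 × 10^-13 ≈ 6.894 × 10^-13 TB.

6.894 × 10^-13 TB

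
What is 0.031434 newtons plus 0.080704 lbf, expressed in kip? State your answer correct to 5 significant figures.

8.7771 × 10^-5 kip

0.031434 N = 7.06664 × 10^-6 kip and 0.080704 lbf = 8.07040 × 10^-5 kip.
7.06664 × 10^-6 + 8.07040 × 10^-5 ≈ 8.7771 × 10^-5 kip.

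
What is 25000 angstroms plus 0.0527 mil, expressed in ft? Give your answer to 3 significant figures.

1.26 × 10^-5 feet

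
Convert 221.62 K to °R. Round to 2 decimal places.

398.92 degrees Rankine

°R = K × 9/5.
Applying the formula gives 398.92 °R.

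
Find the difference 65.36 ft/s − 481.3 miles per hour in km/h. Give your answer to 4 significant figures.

65.36 ft/s = 71.7182 km/h and 481.3 mph = 774.577 km/h.
71.7182 − 774.577 ≈ -702.9 km/h.

-702.9 kilometers per hour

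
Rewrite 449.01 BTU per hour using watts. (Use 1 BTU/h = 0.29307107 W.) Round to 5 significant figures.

1 BTU/h = 0.293071 W.
So 449.01 × 0.293071 ≈ 131.59 W.

131.59 W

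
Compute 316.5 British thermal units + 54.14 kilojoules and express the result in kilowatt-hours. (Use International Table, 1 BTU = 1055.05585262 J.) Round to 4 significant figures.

0.1078 kWh

316.5 BTU = 0.0927570 kWh and 54.14 kJ = 0.0150389 kWh.
0.0927570 + 0.0150389 ≈ 0.1078 kWh.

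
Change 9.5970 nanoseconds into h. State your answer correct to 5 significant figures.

2.6658e-12 h

1 nanosecond = 2.77778e-13 hours.
So 9.5970 × 2.77778e-13 ≈ 2.6658e-12 h.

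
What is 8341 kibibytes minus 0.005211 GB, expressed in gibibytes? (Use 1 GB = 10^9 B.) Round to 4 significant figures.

0.003101 GiB

8341 KiB = 0.00795460 GiB and 0.005211 GB = 0.00485312 GiB.
0.00795460 − 0.00485312 ≈ 0.003101 GiB.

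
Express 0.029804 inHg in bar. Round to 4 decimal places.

1 inch of mercury = 0.0338639 bar.
Thus 0.029804 × 0.0338639 ≈ 0.0010 bar.

0.0010 bar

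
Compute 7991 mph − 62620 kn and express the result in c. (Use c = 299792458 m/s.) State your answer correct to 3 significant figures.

7991 mph = 1.19159e-5 c and 62620 kn = 0.000107456 c.
1.19159e-5 − 0.000107456 ≈ -9.55e-5 c.

-9.55e-5 c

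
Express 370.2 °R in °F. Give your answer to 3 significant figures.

-89.5 °F

°R = °F + 459.67.
Applying the formula gives -89.5 °F.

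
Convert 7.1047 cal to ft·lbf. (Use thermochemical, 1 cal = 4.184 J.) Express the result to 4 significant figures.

21.92 ft·lbf

1 cal = 3.08596 ft·lbf.
Thus 7.1047 × 3.08596 ≈ 21.92 ft·lbf.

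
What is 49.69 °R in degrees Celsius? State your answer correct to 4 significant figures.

-245.5 degrees Celsius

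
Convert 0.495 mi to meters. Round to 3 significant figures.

797 m

1 mi = 1609.34 m.
Thus 0.495 × 1609.34 ≈ 797 m.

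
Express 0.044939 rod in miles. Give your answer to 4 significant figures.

1 rod = 0.00312500 mi.
0.044939 × 0.00312500 ≈ 0.0001404 mi.

0.0001404 miles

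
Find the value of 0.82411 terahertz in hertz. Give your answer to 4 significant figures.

8.241e+11 hertz

1 THz = 1.00000e+12 Hz.
Then 0.82411 × 1.00000e+12 ≈ 8.241e+11 Hz.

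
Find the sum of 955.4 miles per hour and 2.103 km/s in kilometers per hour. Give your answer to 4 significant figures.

955.4 mph = 1537.57 km/h and 2.103 km/s = 7570.80 km/h.
1537.57 + 7570.80 ≈ 9108 km/h.

9108 km/h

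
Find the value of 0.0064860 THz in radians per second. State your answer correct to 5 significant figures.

4.0753e+10 rad/s

1 terahertz = 6.28319e+12 rad/s.
Thus 0.0064860 × 6.28319e+12 ≈ 4.0753e+10 rad/s.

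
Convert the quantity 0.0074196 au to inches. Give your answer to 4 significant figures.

4.370e+10 in

1 au = 5.88968e+12 inches.
Thus 0.0074196 × 5.88968e+12 ≈ 4.370e+10 in.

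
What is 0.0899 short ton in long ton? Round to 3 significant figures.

0.0803 long tons

1 short ton = 0.892857 long ton.
0.0899 × 0.892857 ≈ 0.0803 long ton.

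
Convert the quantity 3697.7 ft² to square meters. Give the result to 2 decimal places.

343.53 m²

1 ft² = 0.0929030 square meters.
So 3697.7 × 0.0929030 ≈ 343.53 m².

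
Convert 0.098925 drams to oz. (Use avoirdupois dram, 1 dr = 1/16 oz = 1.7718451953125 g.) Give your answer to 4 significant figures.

0.006183 ounces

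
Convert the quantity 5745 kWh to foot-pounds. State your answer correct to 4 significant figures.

1 kilowatt-hour = 2.65522 × 10^6 foot-pounds.
5745 × 2.65522 × 10^6 ≈ 1.525 × 10^10 ft·lbf.

1.525 × 10^10 ft·lbf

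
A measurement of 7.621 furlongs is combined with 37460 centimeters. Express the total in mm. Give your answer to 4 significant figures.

7.621 furlong = 1.53310e+6 mm and 37460 cm = 374600 mm.
1.53310e+6 + 374600 ≈ 1.908e+6 mm.

1.908e+6 millimeters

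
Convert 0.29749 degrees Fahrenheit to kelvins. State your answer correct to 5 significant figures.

255.54 K

K = (°F + 459.67) × 5/9.
Applying the formula gives 255.54 K.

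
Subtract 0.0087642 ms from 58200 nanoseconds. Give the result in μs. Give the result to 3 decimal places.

58200 ns = 58.2000 μs and 0.0087642 ms = 8.76420 μs.
58.2000 − 8.76420 ≈ 49.436 μs.

49.436 μs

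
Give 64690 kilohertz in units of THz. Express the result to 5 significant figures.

6.4690e-5 terahertz

1 kHz = 1.00000e-9 terahertz.
Then 64690 × 1.00000e-9 ≈ 6.4690e-5 THz.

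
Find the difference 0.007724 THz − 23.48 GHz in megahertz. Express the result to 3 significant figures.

-15800 MHz

0.007724 THz = 7724.00 MHz and 23.48 GHz = 23480.0 MHz.
7724.00 − 23480.0 ≈ -15800 MHz.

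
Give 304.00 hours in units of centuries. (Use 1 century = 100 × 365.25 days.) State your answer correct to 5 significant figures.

1 h = 1.14077e-6 centuries.
Thus 304.00 × 1.14077e-6 ≈ 0.00034679 century.

0.00034679 century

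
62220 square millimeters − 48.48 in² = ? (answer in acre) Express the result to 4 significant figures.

7.646e-6 acre

62220 mm² = 1.53749e-5 acre and 48.48 in² = 7.72880e-6 acre.
1.53749e-5 − 7.72880e-6 ≈ 7.646e-6 acre.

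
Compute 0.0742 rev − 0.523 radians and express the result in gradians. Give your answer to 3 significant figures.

0.0742 rev = 29.6800 grad and 0.523 rad = 33.2952 grad.
29.6800 − 33.2952 ≈ -3.62 grad.

-3.62 grad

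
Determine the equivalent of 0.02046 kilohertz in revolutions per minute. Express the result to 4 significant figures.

1228 revolutions per minute

1 kHz = 60000.0 revolutions per minute.
So 0.02046 × 60000.0 ≈ 1228 rpm.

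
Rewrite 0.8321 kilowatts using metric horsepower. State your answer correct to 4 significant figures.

1 kW = 1.35962 metric horsepower.
Thus 0.8321 × 1.35962 ≈ 1.131 PS.

1.131 metric horsepower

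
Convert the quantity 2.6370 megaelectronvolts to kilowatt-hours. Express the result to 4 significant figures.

1.174 × 10^-19 kilowatt-hours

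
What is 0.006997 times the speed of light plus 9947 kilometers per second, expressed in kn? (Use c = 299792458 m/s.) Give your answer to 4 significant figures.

0.006997 c = 4.07750 × 10^6 kn and 9947 km/s = 1.93354 × 10^7 kn.
4.07750 × 10^6 + 1.93354 × 10^7 ≈ 2.341 × 10^7 kn.

2.341 × 10^7 knots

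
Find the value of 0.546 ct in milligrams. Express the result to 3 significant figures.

109 milligrams

1 carat = 200.000 milligrams.
Then 0.546 × 200.000 ≈ 109 mg.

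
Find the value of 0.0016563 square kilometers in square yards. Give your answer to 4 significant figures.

1981 yd²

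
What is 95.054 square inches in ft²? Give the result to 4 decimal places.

0.6601 ft²

1 square inch = 0.00694444 ft².
95.054 × 0.00694444 ≈ 0.6601 ft².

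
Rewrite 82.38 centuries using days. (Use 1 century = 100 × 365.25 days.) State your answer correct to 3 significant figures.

3.01 × 10^6 d

1 century = 36525.0 d.
82.38 × 36525.0 ≈ 3.01 × 10^6 d.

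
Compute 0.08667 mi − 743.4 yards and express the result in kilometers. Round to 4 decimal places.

-0.5403 kilometers

0.08667 mi = 0.139482 km and 743.4 yd = 0.679765 km.
0.139482 − 0.679765 ≈ -0.5403 km.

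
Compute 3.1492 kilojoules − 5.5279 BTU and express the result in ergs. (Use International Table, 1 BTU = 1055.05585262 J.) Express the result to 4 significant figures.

-2.683e+10 ergs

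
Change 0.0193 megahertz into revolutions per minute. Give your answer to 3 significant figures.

1.16e+6 revolutions per minute

1 megahertz = 6.00000e+7 rpm.
Thus 0.0193 × 6.00000e+7 ≈ 1.16e+6 rpm.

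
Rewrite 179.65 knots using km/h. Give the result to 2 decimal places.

1 kn = 1.85200 km/h.
So 179.65 × 1.85200 ≈ 332.71 km/h.

332.71 km/h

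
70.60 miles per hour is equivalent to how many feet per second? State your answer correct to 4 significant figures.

1 mph = 1.46667 ft/s.
So 70.60 × 1.46667 ≈ 103.5 ft/s.

103.5 feet per second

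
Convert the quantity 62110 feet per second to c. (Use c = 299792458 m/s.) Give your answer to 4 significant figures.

1 foot per second = 1.01670 × 10^-9 times the speed of light.
Thus 62110 × 1.01670 × 10^-9 ≈ 6.315 × 10^-5 c.

6.315 × 10^-5 c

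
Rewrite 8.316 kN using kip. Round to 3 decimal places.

1 kilonewton = 0.224809 kip.
Thus 8.316 × 0.224809 ≈ 1.870 kip.

1.870 kip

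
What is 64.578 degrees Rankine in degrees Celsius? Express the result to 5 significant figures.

-237.27 °C

°R = (°C + 273.15) × 9/5.
Applying the formula gives -237.27 °C.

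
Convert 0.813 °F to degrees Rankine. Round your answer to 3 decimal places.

460.483 °R

°R = °F + 459.67.
Applying the formula gives 460.483 °R.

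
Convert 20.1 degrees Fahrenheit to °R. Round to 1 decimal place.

479.8 °R

°R = °F + 459.67.
Applying the formula gives 479.8 °R.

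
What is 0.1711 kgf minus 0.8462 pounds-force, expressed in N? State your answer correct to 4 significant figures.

0.1711 kgf = 1.67792 N and 0.8462 lbf = 3.76409 N.
1.67792 − 3.76409 ≈ -2.086 N.

-2.086 N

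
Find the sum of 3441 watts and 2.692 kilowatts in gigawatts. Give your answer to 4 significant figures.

3441 W = 3.44100 × 10^-6 GW and 2.692 kW = 2.69200 × 10^-6 GW.
3.44100 × 10^-6 + 2.69200 × 10^-6 ≈ 6.133 × 10^-6 GW.

6.133 × 10^-6 GW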